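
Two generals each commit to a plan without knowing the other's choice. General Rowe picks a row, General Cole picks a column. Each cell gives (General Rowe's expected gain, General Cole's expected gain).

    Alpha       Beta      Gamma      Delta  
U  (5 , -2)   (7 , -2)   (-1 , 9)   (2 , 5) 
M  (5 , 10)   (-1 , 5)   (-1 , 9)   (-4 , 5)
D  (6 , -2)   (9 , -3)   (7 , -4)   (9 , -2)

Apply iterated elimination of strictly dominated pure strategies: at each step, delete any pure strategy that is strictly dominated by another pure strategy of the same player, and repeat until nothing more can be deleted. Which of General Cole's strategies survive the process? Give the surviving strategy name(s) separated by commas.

General Rowe's strategy U is strictly dominated by D (Alpha: 6>5, Beta: 9>7, Gamma: 7>-1, Delta: 9>2) and is removed.
Row M is eliminated: D beats it against every remaining column (Alpha: 6>5, Beta: 9>-1, Gamma: 7>-1, Delta: 9>-4).
General Cole's strategy Beta is strictly dominated by Alpha (D: -2>-3) and is removed.
Column Gamma is eliminated: Alpha beats it against every remaining row (D: -2>-4).
Among the remaining strategies, none is strictly dominated by another pure strategy of the same player, so the elimination stops.
Surviving strategies — General Rowe: {D}; General Cole: {Alpha, Delta}.

Alpha, Delta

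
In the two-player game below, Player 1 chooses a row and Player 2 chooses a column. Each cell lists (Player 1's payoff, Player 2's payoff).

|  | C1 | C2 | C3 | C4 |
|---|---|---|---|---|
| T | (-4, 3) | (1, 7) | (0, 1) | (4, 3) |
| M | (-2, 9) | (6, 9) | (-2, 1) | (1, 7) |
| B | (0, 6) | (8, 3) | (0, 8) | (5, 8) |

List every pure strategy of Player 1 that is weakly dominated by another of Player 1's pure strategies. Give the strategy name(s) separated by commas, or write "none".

B weakly dominates T — C1: 0>-4, C2: 8>1, C3: 0=0, C4: 5>4.
M: dominated, since B does at least as well everywhere (C1: 0>-2, C2: 8>6, C3: 0>-2, C4: 5>1).
Nothing dominates B: T at C1 (0>-4); M at C1 (0>-2).

T, M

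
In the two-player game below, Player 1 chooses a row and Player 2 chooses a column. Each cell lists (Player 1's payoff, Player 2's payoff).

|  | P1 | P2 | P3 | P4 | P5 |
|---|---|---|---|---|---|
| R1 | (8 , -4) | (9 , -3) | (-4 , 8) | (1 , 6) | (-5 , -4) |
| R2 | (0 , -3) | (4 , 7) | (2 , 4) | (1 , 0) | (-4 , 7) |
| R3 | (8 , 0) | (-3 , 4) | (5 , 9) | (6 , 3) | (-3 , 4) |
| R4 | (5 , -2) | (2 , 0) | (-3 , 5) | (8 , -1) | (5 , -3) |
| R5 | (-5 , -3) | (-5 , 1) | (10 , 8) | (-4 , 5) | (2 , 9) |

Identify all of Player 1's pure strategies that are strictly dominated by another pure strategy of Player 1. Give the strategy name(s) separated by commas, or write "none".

none

R1: no other strategy beats it everywhere (R2 at P1 (8>0); R3 at P1 (8=8); R4 at P1 (8>5); R5 at P1 (8>-5)).
R2: no other strategy beats it everywhere (R1 at P3 (2>-4); R3 at P2 (4>-3); R4 at P2 (4>2); R5 at P1 (0>-5)).
R3 is not dominated — it holds its own against R1 at P1 (8=8); R2 at P1 (8>0); R4 at P1 (8>5); R5 at P1 (8>-5).
Nothing dominates R4: R1 at P3 (-3>-4); R2 at P1 (5>0); R3 at P2 (2>-3); R5 at P1 (5>-5).
R5 is not dominated — it holds its own against R1 at P3 (10>-4); R2 at P3 (10>2); R3 at P3 (10>5); R4 at P3 (10>-3).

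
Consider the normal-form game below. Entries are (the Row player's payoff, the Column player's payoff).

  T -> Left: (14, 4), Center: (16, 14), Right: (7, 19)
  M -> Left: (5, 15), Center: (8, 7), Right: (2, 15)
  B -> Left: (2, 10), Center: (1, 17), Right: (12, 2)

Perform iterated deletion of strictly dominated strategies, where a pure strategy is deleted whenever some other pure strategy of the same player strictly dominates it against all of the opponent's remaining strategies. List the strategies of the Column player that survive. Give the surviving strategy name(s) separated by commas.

Center, Right

Row M is eliminated: T beats it against every remaining column (Left: 14>5, Center: 16>8, Right: 7>2).
The Column player's strategy Left is strictly dominated by Center (T: 14>4, B: 17>10) and is removed.
Among the remaining strategies, none is strictly dominated by another pure strategy of the same player, so the elimination stops.
Surviving strategies — the Row player: {T, B}; the Column player: {Center, Right}.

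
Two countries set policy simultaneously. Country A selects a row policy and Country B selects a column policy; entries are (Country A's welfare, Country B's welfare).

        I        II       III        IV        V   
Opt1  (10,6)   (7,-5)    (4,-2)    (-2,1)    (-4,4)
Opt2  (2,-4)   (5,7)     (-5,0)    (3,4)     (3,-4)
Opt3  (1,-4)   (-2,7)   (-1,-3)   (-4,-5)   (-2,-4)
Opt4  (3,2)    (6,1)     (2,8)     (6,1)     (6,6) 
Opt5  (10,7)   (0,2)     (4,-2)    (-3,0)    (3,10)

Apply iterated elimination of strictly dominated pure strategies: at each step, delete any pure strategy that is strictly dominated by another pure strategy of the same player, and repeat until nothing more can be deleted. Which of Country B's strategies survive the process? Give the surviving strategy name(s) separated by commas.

Row Opt2 is eliminated: Opt4 beats it against every remaining column (I: 3>2, II: 6>5, III: 2>-5, IV: 6>3, V: 6>3).
For Country A, Opt4 strictly dominates Opt3 on the remaining columns (I: 3>1, II: 6>-2, III: 2>-1, IV: 6>-4, V: 6>-2); eliminate Opt3.
For Country B, I strictly dominates II on the remaining rows (Opt1: 6>-5, Opt4: 2>1, Opt5: 7>2); eliminate II.
Country B's strategy IV is strictly dominated by I (Opt1: 6>1, Opt4: 2>1, Opt5: 7>0) and is removed.
Among the remaining strategies, none is strictly dominated by another pure strategy of the same player, so the elimination stops.
Surviving strategies — Country A: {Opt1, Opt4, Opt5}; Country B: {I, III, V}.

I, III, V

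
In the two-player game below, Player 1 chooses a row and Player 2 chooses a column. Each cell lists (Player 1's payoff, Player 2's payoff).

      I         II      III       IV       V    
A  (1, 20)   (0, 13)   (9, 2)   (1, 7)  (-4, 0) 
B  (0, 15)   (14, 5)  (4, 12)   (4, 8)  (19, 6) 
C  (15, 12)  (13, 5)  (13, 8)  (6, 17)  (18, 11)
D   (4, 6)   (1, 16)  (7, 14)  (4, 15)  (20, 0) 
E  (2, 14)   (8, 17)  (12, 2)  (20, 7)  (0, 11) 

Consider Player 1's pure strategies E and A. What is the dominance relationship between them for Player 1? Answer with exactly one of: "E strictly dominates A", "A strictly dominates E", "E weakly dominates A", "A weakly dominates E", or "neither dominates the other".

E strictly dominates A

Compare E to A across every action of Player 2: I: 2>1, II: 8>0, III: 12>9, IV: 20>1, V: 0>-4.
Every comparison favours E, so E strictly dominates A.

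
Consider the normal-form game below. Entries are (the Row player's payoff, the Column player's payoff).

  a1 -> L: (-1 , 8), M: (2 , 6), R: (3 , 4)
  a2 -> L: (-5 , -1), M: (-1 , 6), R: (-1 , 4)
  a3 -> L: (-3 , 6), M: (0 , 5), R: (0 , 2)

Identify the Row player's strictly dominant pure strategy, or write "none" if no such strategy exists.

a1 vs a2: L: -1>-5, M: 2>-1, R: 3>-1.
a1 vs a3: L: -1>-3, M: 2>0, R: 3>0.
a1 strictly beats every other strategy against every opponent action, so it is strictly dominant.

a1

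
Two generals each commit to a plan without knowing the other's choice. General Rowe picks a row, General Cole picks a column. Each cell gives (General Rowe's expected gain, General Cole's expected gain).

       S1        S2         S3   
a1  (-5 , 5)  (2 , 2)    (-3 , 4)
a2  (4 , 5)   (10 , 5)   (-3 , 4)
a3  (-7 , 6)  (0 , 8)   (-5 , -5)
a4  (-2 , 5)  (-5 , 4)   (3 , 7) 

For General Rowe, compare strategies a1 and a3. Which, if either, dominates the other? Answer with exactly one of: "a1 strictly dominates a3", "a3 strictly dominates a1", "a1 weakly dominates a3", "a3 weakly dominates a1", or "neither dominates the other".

a1 strictly dominates a3

Compare a1 to a3 across each opponent action: S1: -5>-7, S2: 2>0, S3: -3>-5.
a1 gives a strictly higher payoff against each opponent action, so a1 strictly dominates a3.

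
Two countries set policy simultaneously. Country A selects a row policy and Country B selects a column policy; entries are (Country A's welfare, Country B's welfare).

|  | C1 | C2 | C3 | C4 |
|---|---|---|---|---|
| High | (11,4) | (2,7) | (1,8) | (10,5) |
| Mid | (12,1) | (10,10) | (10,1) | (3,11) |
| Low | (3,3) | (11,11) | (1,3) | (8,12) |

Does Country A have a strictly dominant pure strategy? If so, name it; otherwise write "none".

High fails to dominate Mid at C1 (11<12).
Mid fails to dominate High at C4 (3<10).
Low fails to dominate High at C1 (3<11).
No single strategy dominates all the others.

none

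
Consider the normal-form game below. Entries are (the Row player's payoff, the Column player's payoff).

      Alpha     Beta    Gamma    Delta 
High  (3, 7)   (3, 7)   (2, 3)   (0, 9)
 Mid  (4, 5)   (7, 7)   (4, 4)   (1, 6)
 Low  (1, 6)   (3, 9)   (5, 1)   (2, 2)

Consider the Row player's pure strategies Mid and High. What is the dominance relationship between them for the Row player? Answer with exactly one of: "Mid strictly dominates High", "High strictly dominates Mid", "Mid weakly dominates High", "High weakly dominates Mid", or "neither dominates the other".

Mid's payoffs vs High's, by the Column player's action — Alpha: 4>3, Beta: 7>3, Gamma: 4>2, Delta: 1>0.
Every comparison favours Mid, so Mid strictly dominates High.

Mid strictly dominates High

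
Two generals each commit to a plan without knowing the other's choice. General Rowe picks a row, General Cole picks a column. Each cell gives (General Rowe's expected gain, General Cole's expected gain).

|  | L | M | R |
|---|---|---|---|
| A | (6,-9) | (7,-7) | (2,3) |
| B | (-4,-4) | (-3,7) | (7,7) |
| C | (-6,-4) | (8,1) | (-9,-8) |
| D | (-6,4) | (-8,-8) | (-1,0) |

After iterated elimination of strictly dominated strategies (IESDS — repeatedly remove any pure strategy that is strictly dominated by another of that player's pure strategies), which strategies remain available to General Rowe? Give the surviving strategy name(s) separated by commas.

General Rowe's strategy D is strictly dominated by A (L: 6>-6, M: 7>-8, R: 2>-1) and is removed.
Column L is eliminated: M beats it against every remaining row (A: -7>-9, B: 7>-4, C: 1>-4).
Among the remaining strategies, none is strictly dominated by another pure strategy of the same player, so the elimination stops.
Surviving strategies — General Rowe: {A, B, C}; General Cole: {M, R}.

A, B, C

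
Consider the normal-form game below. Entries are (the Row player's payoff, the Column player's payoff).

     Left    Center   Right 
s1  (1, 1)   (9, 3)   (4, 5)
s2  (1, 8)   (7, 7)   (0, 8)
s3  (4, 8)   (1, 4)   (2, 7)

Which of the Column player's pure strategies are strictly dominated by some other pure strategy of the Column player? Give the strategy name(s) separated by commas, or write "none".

Nothing dominates Left: Center at s2 (8>7); Right at s2 (8=8).
Center is strictly dominated by Right (s1: 5>3, s2: 8>7, s3: 7>4).
Nothing dominates Right: Left at s1 (5>1); Center at s1 (5>3).

Center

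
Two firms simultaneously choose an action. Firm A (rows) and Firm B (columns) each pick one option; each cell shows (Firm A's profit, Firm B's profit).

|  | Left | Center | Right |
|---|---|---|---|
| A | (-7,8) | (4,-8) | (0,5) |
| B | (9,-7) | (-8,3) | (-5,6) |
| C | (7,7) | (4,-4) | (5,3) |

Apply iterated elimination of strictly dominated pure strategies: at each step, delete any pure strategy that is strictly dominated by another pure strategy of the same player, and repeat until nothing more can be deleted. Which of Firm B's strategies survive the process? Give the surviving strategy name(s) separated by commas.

Left, Right

Column Center is eliminated: Right beats it against every remaining row (A: 5>-8, B: 6>3, C: 3>-4).
Firm A's strategy A is strictly dominated by C (Left: 7>-7, Right: 5>0) and is removed.
Among the remaining strategies, none is strictly dominated by another pure strategy of the same player, so the elimination stops.
Surviving strategies — Firm A: {B, C}; Firm B: {Left, Right}.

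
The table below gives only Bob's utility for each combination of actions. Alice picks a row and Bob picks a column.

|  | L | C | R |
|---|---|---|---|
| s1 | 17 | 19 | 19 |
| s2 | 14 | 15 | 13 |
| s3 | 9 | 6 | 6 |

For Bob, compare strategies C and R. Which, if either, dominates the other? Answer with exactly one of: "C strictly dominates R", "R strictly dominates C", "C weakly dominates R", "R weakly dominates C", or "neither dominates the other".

C's payoffs vs R's, by Alice's action — s1: 19=19, s2: 15>13, s3: 6=6.
C is at least as good everywhere and strictly better somewhere (tied only at s1, s3), so C weakly but not strictly dominates R.

C weakly dominates R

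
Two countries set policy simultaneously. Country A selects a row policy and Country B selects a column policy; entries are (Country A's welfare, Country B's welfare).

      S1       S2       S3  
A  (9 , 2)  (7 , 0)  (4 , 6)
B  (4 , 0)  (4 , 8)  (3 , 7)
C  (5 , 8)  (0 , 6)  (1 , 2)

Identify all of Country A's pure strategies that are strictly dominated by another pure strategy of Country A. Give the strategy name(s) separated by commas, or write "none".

Nothing dominates A: B at S1 (9>4); C at S1 (9>5).
B is strictly dominated by A (S1: 9>4, S2: 7>4, S3: 4>3).
C: dominated, since A does at least as well everywhere (S1: 9>5, S2: 7>0, S3: 4>1).

B, C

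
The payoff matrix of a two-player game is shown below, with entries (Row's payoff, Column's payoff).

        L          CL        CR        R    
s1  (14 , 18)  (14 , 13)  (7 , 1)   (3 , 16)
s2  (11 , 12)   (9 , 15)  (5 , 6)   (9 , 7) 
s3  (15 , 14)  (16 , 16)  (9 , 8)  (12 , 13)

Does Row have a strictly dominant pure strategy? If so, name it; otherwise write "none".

s3

s3 vs s1: L: 15>14, CL: 16>14, CR: 9>7, R: 12>3.
s3 vs s2: L: 15>11, CL: 16>9, CR: 9>5, R: 12>9.
s3 strictly beats every other strategy against every opponent action, so it is strictly dominant.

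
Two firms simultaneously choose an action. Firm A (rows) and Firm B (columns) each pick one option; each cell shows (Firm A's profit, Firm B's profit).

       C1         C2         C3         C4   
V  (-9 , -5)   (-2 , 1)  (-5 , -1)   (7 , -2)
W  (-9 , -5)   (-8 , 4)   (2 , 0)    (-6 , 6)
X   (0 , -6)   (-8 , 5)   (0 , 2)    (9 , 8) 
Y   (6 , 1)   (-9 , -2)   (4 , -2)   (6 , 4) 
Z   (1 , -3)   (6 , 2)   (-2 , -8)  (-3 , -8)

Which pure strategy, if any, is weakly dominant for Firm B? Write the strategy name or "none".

C1 fails to dominate C2 at V (-5<1).
C2 fails to dominate C1 at Y (-2<1).
C3 fails to dominate C1 at Y (-2<1).
C4 fails to dominate C1 at Z (-8<-3).
No single strategy dominates all the others.

none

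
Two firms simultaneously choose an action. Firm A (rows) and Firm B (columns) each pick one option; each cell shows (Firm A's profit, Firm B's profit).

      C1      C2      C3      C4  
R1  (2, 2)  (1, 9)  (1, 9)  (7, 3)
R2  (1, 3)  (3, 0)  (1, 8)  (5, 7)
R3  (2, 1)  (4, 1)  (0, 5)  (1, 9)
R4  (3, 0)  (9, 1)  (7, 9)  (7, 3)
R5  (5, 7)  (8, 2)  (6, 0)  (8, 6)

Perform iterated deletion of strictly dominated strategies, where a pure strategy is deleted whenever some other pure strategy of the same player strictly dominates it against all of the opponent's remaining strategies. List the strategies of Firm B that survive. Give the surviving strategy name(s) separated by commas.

Firm A's strategy R1 is strictly dominated by R5 (C1: 5>2, C2: 8>1, C3: 6>1, C4: 8>7) and is removed.
For Firm A, R4 strictly dominates R2 on the remaining columns (C1: 3>1, C2: 9>3, C3: 7>1, C4: 7>5); eliminate R2.
Firm A's strategy R3 is strictly dominated by R4 (C1: 3>2, C2: 9>4, C3: 7>0, C4: 7>1) and is removed.
For Firm B, C4 strictly dominates C2 on the remaining rows (R4: 3>1, R5: 6>2); eliminate C2.
Among the remaining strategies, none is strictly dominated by another pure strategy of the same player, so the elimination stops.
Surviving strategies — Firm A: {R4, R5}; Firm B: {C1, C3, C4}.

C1, C3, C4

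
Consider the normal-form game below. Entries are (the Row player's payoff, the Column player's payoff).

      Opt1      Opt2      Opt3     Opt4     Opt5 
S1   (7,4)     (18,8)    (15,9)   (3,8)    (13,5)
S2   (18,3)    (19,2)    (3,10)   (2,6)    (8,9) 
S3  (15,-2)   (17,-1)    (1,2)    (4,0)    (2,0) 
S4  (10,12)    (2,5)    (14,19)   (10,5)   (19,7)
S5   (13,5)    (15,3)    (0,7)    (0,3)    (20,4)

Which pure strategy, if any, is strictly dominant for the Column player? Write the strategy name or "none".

Opt3

Opt3 vs Opt1: S1: 9>4, S2: 10>3, S3: 2>-2, S4: 19>12, S5: 7>5.
Opt3 vs Opt2: S1: 9>8, S2: 10>2, S3: 2>-1, S4: 19>5, S5: 7>3.
Opt3 vs Opt4: S1: 9>8, S2: 10>6, S3: 2>0, S4: 19>5, S5: 7>3.
Opt3 vs Opt5: S1: 9>5, S2: 10>9, S3: 2>0, S4: 19>7, S5: 7>4.
Opt3 strictly beats every other strategy against every opponent action, so it is strictly dominant.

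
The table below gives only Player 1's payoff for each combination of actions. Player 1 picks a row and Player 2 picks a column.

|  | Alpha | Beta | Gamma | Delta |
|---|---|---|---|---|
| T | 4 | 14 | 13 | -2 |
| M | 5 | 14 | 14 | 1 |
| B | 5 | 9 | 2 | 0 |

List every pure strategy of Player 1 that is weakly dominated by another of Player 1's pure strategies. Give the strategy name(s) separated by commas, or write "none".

T is weakly dominated by M (Alpha: 5>4, Beta: 14=14, Gamma: 14>13, Delta: 1>-2).
M: no other strategy beats it everywhere (T at Alpha (5>4); B at Beta (14>9)).
M weakly dominates B — Alpha: 5=5, Beta: 14>9, Gamma: 14>2, Delta: 1>0.

T, B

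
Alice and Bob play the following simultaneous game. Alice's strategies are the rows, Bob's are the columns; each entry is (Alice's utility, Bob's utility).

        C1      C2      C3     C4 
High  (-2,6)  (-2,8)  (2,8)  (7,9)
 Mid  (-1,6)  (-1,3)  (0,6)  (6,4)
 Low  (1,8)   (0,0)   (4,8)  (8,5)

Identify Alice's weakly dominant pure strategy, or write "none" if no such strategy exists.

Low vs High: C1: 1>-2, C2: 0>-2, C3: 4>2, C4: 8>7.
Low vs Mid: C1: 1>-1, C2: 0>-1, C3: 4>0, C4: 8>6.
Low is at least as good as every other strategy against every opponent action, so it is weakly dominant.

Low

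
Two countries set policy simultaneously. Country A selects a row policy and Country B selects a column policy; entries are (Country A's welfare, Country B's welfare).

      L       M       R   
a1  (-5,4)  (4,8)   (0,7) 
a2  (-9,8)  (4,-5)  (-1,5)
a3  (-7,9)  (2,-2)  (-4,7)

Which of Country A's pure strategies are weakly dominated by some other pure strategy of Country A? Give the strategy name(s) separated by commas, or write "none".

a2, a3

a1: no other strategy beats it everywhere (a2 at L (-5>-9); a3 at L (-5>-7)).
a2 is weakly dominated by a1 (L: -5>-9, M: 4=4, R: 0>-1).
a1 weakly dominates a3 — L: -5>-7, M: 4>2, R: 0>-4.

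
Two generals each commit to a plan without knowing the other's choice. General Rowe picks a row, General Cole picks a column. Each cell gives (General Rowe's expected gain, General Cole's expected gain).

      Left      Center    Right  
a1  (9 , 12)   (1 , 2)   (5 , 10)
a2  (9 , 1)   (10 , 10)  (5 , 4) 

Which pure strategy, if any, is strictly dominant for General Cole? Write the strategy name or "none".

Left fails to dominate Center at a2 (1<10).
Center fails to dominate Left at a1 (2<12).
Right fails to dominate Left at a1 (10<12).
No single strategy dominates all the others.

none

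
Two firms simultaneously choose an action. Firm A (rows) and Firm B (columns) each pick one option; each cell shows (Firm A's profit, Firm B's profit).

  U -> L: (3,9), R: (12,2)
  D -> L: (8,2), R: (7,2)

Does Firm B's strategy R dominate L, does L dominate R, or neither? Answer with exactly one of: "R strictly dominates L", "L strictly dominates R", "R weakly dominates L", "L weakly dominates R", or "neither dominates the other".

L weakly dominates R

Compare R to L across each choice by Firm A: U: 2<9, D: 2=2.
L is at least as good everywhere and strictly better somewhere (tied at D), so L weakly dominates R.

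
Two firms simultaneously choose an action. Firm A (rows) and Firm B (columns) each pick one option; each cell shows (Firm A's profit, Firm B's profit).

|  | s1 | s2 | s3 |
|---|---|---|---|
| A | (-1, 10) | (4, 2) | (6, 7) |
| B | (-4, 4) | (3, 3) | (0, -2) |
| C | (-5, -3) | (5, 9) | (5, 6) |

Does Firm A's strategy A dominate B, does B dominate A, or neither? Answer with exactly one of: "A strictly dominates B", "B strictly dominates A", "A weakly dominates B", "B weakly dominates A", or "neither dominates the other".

A strictly dominates B

Compare A to B across each choice by Firm B: s1: -1>-4, s2: 4>3, s3: 6>0.
A gives a strictly higher payoff against each choice by Firm B, so A strictly dominates B.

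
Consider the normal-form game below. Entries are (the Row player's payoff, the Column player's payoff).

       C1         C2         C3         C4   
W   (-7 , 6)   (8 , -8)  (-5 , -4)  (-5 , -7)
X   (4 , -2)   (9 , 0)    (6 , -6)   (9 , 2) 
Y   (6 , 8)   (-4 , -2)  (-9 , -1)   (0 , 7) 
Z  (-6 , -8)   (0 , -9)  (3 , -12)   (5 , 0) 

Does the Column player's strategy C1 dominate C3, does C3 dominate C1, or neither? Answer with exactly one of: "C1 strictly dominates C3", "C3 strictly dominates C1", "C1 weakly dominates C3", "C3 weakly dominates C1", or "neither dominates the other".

C1 strictly dominates C3

C1's payoffs vs C3's, by the Row player's action — W: 6>-4, X: -2>-6, Y: 8>-1, Z: -8>-12.
C1 gives a strictly higher payoff against each opponent action, so C1 strictly dominates C3.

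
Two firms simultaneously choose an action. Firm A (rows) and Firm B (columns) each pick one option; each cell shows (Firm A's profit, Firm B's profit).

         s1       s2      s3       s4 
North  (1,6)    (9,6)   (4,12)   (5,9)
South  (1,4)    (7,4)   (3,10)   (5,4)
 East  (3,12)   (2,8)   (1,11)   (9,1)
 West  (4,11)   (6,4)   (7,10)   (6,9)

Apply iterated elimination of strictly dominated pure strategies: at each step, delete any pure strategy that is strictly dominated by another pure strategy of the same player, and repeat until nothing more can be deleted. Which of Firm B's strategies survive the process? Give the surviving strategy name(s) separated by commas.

s1

Firm B's strategy s2 is strictly dominated by s3 (North: 12>6, South: 10>4, East: 11>8, West: 10>4) and is removed.
Firm A's strategy North is strictly dominated by West (s1: 4>1, s3: 7>4, s4: 6>5) and is removed.
Firm A's strategy South is strictly dominated by West (s1: 4>1, s3: 7>3, s4: 6>5) and is removed.
Firm B's strategy s3 is strictly dominated by s1 (East: 12>11, West: 11>10) and is removed.
Firm B's strategy s4 is strictly dominated by s1 (East: 12>1, West: 11>9) and is removed.
For Firm A, West strictly dominates East on the remaining columns (s1: 4>3); eliminate East.
Among the remaining strategies, none is strictly dominated by another pure strategy of the same player, so the elimination stops.
Surviving strategies — Firm A: {West}; Firm B: {s1}.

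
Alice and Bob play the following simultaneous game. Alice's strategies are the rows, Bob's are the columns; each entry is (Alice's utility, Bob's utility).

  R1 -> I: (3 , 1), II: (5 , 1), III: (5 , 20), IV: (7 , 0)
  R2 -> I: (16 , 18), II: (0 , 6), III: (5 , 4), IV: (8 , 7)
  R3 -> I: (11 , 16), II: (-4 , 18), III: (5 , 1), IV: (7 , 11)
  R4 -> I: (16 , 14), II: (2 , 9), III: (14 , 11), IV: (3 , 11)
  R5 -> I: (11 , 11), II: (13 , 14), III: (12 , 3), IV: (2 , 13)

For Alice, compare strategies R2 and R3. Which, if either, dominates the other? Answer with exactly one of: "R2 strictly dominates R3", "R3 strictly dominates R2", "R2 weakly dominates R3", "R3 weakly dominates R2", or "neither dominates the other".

R2 weakly dominates R3

Compare R2 to R3 across every action of Bob: I: 16>11, II: 0>-4, III: 5=5, IV: 8>7.
R2 is at least as good everywhere and strictly better somewhere (tied only at III), so R2 weakly but not strictly dominates R3.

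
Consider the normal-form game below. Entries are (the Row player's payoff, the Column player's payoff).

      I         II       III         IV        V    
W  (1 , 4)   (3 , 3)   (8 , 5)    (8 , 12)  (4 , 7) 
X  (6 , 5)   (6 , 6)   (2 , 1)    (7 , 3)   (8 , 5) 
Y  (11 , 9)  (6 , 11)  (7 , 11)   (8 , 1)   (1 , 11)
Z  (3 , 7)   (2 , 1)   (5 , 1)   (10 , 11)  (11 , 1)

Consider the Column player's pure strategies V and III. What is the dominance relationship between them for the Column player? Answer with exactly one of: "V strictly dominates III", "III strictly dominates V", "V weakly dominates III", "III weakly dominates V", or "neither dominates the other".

V weakly dominates III

V's payoffs vs III's, by the Row player's action — W: 7>5, X: 5>1, Y: 11=11, Z: 1=1.
V is at least as good everywhere and strictly better somewhere (tied only at Y, Z), so V weakly but not strictly dominates III.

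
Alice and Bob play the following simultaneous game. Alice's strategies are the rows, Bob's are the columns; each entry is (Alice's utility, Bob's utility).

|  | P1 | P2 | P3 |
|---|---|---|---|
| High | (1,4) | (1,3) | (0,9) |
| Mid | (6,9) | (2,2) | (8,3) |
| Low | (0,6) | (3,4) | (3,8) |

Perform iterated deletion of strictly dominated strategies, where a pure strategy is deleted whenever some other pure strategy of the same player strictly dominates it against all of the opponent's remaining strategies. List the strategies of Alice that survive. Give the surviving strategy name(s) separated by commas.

Mid

Row High is eliminated: Mid beats it against every remaining column (P1: 6>1, P2: 2>1, P3: 8>0).
For Bob, P1 strictly dominates P2 on the remaining rows (Mid: 9>2, Low: 6>4); eliminate P2.
For Alice, Mid strictly dominates Low on the remaining columns (P1: 6>0, P3: 8>3); eliminate Low.
For Bob, P1 strictly dominates P3 on the remaining rows (Mid: 9>3); eliminate P3.
Among the remaining strategies, none is strictly dominated by another pure strategy of the same player, so the elimination stops.
Surviving strategies — Alice: {Mid}; Bob: {P1}.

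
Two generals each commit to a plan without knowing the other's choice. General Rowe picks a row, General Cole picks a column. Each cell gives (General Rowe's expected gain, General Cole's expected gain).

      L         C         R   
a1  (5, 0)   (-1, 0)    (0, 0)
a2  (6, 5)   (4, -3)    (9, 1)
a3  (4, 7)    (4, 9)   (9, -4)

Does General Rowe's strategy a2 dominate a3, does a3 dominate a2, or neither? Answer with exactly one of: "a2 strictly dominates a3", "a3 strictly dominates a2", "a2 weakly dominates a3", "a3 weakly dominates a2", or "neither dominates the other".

a2 weakly dominates a3

Compare a2 to a3 across every action of General Cole: L: 6>4, C: 4=4, R: 9=9.
a2 is at least as good everywhere and strictly better somewhere (tied only at C, R), so a2 weakly but not strictly dominates a3.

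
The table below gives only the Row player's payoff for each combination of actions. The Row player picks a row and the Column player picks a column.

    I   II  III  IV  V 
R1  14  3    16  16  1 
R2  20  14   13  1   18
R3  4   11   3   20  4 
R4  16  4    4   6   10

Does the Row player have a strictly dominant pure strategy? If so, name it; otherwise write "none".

R1 fails to dominate R2 at I (14<20).
R2 fails to dominate R1 at III (13<16).
R3 fails to dominate R1 at I (4<14).
R4 fails to dominate R1 at III (4<16).
No single strategy dominates all the others.

none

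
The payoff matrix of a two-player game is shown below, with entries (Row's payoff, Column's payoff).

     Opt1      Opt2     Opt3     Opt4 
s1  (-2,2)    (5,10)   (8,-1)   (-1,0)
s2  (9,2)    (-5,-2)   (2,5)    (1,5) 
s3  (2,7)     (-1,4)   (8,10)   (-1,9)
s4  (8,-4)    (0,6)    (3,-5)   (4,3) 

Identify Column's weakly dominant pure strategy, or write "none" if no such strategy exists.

Opt1 fails to dominate Opt2 at s1 (2<10).
Opt2 fails to dominate Opt1 at s2 (-2<2).
Opt3 fails to dominate Opt1 at s1 (-1<2).
Opt4 fails to dominate Opt1 at s1 (0<2).
No single strategy dominates all the others.

none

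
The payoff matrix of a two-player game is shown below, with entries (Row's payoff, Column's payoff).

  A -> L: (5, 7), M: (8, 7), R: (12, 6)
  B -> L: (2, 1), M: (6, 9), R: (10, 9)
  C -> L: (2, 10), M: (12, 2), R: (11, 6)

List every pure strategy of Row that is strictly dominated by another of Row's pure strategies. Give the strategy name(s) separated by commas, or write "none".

A is not dominated — it holds its own against B at L (5>2); C at L (5>2).
B: dominated, since A does at least as well everywhere (L: 5>2, M: 8>6, R: 12>10).
Nothing dominates C: A at M (12>8); B at L (2=2).

B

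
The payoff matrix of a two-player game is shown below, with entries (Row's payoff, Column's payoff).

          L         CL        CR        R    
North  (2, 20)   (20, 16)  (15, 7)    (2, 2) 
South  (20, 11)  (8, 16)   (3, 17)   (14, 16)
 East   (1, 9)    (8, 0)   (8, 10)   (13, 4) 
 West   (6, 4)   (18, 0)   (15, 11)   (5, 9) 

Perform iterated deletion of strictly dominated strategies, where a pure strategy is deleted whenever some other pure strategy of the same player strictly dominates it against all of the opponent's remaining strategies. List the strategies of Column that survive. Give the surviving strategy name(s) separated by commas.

For Column, CR strictly dominates R on the remaining rows (North: 7>2, South: 17>16, East: 10>4, West: 11>9); eliminate R.
Row East is eliminated: North beats it against every remaining column (L: 2>1, CL: 20>8, CR: 15>8).
Among the remaining strategies, none is strictly dominated by another pure strategy of the same player, so the elimination stops.
Surviving strategies — Row: {North, South, West}; Column: {L, CL, CR}.

L, CL, CR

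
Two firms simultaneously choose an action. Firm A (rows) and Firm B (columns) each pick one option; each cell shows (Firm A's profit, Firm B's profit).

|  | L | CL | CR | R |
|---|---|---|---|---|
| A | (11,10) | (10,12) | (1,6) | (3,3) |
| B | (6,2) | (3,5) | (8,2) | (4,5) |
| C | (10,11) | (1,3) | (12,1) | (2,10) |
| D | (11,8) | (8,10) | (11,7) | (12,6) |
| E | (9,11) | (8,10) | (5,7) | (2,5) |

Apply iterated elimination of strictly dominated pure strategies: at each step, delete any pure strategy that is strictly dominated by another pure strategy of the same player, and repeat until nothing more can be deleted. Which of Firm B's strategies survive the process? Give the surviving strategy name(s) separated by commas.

For Firm A, D strictly dominates B on the remaining columns (L: 11>6, CL: 8>3, CR: 11>8, R: 12>4); eliminate B.
For Firm B, L strictly dominates CR on the remaining rows (A: 10>6, C: 11>1, D: 8>7, E: 11>7); eliminate CR.
Firm A's strategy C is strictly dominated by A (L: 11>10, CL: 10>1, R: 3>2) and is removed.
Firm A's strategy E is strictly dominated by A (L: 11>9, CL: 10>8, R: 3>2) and is removed.
Column L is eliminated: CL beats it against every remaining row (A: 12>10, D: 10>8).
For Firm B, CL strictly dominates R on the remaining rows (A: 12>3, D: 10>6); eliminate R.
Row D is eliminated: A beats it against every remaining column (CL: 10>8).
Among the remaining strategies, none is strictly dominated by another pure strategy of the same player, so the elimination stops.
Surviving strategies — Firm A: {A}; Firm B: {CL}.

CL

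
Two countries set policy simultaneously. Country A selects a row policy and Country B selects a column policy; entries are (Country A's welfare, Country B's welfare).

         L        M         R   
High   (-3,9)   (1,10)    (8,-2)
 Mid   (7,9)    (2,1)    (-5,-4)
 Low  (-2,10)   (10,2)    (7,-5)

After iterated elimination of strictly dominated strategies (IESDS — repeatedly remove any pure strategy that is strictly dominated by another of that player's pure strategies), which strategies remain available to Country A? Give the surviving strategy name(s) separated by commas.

Column R is eliminated: L beats it against every remaining row (High: 9>-2, Mid: 9>-4, Low: 10>-5).
Row High is eliminated: Mid beats it against every remaining column (L: 7>-3, M: 2>1).
Country B's strategy M is strictly dominated by L (Mid: 9>1, Low: 10>2) and is removed.
Country A's strategy Low is strictly dominated by Mid (L: 7>-2) and is removed.
Among the remaining strategies, none is strictly dominated by another pure strategy of the same player, so the elimination stops.
Surviving strategies — Country A: {Mid}; Country B: {L}.

Mid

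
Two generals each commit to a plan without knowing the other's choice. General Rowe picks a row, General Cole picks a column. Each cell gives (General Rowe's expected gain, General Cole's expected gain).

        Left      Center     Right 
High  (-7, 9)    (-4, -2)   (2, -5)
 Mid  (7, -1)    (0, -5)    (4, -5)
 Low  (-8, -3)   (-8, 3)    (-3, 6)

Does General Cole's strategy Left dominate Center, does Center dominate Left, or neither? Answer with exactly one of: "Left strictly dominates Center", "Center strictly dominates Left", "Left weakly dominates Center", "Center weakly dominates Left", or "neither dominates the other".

neither dominates the other

Left's payoffs vs Center's, by General Rowe's action — High: 9>-2, Mid: -1>-5, Low: -3<3.
Left does better at High, Mid but worse at Low; neither strategy dominates the other.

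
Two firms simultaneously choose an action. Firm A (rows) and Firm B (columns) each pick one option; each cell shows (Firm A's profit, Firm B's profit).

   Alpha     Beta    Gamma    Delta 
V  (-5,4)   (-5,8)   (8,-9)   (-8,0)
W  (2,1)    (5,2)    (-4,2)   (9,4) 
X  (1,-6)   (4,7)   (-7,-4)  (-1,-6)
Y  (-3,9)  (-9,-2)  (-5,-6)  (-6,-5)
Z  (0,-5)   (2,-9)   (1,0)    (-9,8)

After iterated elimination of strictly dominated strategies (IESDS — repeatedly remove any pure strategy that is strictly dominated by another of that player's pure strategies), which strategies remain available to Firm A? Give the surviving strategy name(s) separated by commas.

Firm A's strategy X is strictly dominated by W (Alpha: 2>1, Beta: 5>4, Gamma: -4>-7, Delta: 9>-1) and is removed.
Row Y is eliminated: W beats it against every remaining column (Alpha: 2>-3, Beta: 5>-9, Gamma: -4>-5, Delta: 9>-6).
Column Gamma is eliminated: Delta beats it against every remaining row (V: 0>-9, W: 4>2, Z: 8>0).
Row V is eliminated: W beats it against every remaining column (Alpha: 2>-5, Beta: 5>-5, Delta: 9>-8).
For Firm A, W strictly dominates Z on the remaining columns (Alpha: 2>0, Beta: 5>2, Delta: 9>-9); eliminate Z.
For Firm B, Beta strictly dominates Alpha on the remaining rows (W: 2>1); eliminate Alpha.
Column Beta is eliminated: Delta beats it against every remaining row (W: 4>2).
Among the remaining strategies, none is strictly dominated by another pure strategy of the same player, so the elimination stops.
Surviving strategies — Firm A: {W}; Firm B: {Delta}.

W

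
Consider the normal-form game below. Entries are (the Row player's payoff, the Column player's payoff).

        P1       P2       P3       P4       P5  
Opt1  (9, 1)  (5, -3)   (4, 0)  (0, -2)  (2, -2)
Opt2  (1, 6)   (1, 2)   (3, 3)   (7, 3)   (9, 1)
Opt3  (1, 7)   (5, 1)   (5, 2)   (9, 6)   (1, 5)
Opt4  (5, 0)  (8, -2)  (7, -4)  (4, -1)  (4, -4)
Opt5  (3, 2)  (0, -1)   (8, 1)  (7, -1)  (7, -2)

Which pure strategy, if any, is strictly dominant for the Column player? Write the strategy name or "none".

P1

P1 vs P2: Opt1: 1>-3, Opt2: 6>2, Opt3: 7>1, Opt4: 0>-2, Opt5: 2>-1.
P1 vs P3: Opt1: 1>0, Opt2: 6>3, Opt3: 7>2, Opt4: 0>-4, Opt5: 2>1.
P1 vs P4: Opt1: 1>-2, Opt2: 6>3, Opt3: 7>6, Opt4: 0>-1, Opt5: 2>-1.
P1 vs P5: Opt1: 1>-2, Opt2: 6>1, Opt3: 7>5, Opt4: 0>-4, Opt5: 2>-2.
P1 strictly beats every other strategy against every opponent action, so it is strictly dominant.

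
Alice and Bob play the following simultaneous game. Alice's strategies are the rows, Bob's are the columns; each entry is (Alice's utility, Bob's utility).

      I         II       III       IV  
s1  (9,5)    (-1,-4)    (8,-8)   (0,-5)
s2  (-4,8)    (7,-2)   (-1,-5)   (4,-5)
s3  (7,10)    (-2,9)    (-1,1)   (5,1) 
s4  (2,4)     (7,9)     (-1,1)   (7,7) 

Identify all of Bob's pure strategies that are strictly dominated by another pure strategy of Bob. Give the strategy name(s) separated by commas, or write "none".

I is not dominated — it holds its own against II at s1 (5>-4); III at s1 (5>-8); IV at s1 (5>-5).
II: no other strategy beats it everywhere (I at s4 (9>4); III at s1 (-4>-8); IV at s1 (-4>-5)).
I strictly dominates III — s1: 5>-8, s2: 8>-5, s3: 10>1, s4: 4>1.
IV is strictly dominated by II (s1: -4>-5, s2: -2>-5, s3: 9>1, s4: 9>7).

III, IV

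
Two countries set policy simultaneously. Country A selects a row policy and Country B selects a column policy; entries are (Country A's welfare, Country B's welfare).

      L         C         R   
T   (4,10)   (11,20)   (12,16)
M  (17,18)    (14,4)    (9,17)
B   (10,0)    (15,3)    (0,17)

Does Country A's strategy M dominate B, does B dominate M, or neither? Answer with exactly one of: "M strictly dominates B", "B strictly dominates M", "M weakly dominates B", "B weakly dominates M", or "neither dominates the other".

neither dominates the other

Compare M to B across each choice by Country B: L: 17>10, C: 14<15, R: 9>0.
M does better at L, R but worse at C; neither strategy dominates the other.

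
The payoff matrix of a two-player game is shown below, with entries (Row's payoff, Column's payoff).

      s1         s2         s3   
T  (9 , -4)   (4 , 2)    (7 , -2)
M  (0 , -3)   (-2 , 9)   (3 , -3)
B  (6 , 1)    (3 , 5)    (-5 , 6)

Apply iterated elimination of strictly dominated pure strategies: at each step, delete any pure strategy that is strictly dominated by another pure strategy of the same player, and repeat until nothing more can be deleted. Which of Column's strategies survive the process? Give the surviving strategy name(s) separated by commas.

Row M is eliminated: T beats it against every remaining column (s1: 9>0, s2: 4>-2, s3: 7>3).
For Row, T strictly dominates B on the remaining columns (s1: 9>6, s2: 4>3, s3: 7>-5); eliminate B.
Column s1 is eliminated: s2 beats it against every remaining row (T: 2>-4).
Column s3 is eliminated: s2 beats it against every remaining row (T: 2>-2).
Among the remaining strategies, none is strictly dominated by another pure strategy of the same player, so the elimination stops.
Surviving strategies — Row: {T}; Column: {s2}.

s2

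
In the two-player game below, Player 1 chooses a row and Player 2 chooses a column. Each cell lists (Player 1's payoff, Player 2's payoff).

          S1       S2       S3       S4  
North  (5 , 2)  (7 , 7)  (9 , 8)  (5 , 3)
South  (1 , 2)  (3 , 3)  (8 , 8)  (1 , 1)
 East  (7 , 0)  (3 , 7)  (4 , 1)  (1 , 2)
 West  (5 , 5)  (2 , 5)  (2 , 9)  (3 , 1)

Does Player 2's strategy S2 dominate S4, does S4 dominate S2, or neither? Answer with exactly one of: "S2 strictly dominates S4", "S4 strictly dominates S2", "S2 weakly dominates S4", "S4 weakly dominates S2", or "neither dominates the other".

Compare S2 to S4 across each choice by Player 1: North: 7>3, South: 3>1, East: 7>2, West: 5>1.
S2 gives a strictly higher payoff against each choice by Player 1, so S2 strictly dominates S4.

S2 strictly dominates S4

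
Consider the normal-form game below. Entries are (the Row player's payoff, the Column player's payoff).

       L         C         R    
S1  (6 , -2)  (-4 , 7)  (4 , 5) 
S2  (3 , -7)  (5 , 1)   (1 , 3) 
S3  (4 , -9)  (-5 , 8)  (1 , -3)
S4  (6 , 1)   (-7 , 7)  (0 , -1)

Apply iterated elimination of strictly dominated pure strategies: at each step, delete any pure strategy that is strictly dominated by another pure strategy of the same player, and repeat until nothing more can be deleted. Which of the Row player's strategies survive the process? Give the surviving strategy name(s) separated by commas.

For the Row player, S1 strictly dominates S3 on the remaining columns (L: 6>4, C: -4>-5, R: 4>1); eliminate S3.
For the Column player, C strictly dominates L on the remaining rows (S1: 7>-2, S2: 1>-7, S4: 7>1); eliminate L.
Row S4 is eliminated: S1 beats it against every remaining column (C: -4>-7, R: 4>0).
Among the remaining strategies, none is strictly dominated by another pure strategy of the same player, so the elimination stops.
Surviving strategies — the Row player: {S1, S2}; the Column player: {C, R}.

S1, S2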